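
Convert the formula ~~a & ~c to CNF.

~~a & ~c
≡ a & ~c   (double negation)

a & ~c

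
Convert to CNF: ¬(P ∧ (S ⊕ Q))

(¬P ∨ ¬S ∨ Q) ∧ (¬P ∨ ¬Q ∨ S)

¬(P ∧ (S ⊕ Q))
= ¬(P ∧ (S ∨ Q) ∧ ¬(S ∧ Q))
= ¬P ∨ ¬(S ∨ Q) ∨ ¬¬(S ∧ Q)
= ¬P ∨ (¬S ∧ ¬Q) ∨ ¬¬(S ∧ Q)
= ¬P ∨ (¬S ∧ ¬Q) ∨ (S ∧ Q)
= (¬P ∨ ¬S ∨ S) ∧ (¬P ∨ ¬S ∨ Q) ∧ (¬P ∨ ¬Q ∨ S) ∧ (¬P ∨ ¬Q ∨ Q)
= (¬P ∨ ¬S ∨ Q) ∧ (¬P ∨ ¬Q ∨ S)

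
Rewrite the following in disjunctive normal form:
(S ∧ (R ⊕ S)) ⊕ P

(S ∧ ¬R ∧ ¬P) ∨ (¬S ∧ P) ∨ (S ∧ R ∧ P)

(S ∧ (R ⊕ S)) ⊕ P
⇔ (S ∧ (R ⊕ S) ∧ ¬P) ∨ (¬(S ∧ (R ⊕ S)) ∧ P)   (expand ⊕)
⇔ (S ∧ ((R ∧ ¬S) ∨ (¬R ∧ S)) ∧ ¬P) ∨ (¬(S ∧ (R ⊕ S)) ∧ P)   (expand ⊕)
⇔ (S ∧ ((R ∧ ¬S) ∨ (¬R ∧ S)) ∧ ¬P) ∨ (¬(S ∧ ((R ∧ ¬S) ∨ (¬R ∧ S))) ∧ P)   (expand ⊕)
⇔ (S ∧ ((R ∧ ¬S) ∨ (¬R ∧ S)) ∧ ¬P) ∨ ((¬S ∨ ¬((R ∧ ¬S) ∨ (¬R ∧ S))) ∧ P)   (De Morgan)
⇔ (S ∧ ((R ∧ ¬S) ∨ (¬R ∧ S)) ∧ ¬P) ∨ ((¬S ∨ (¬(R ∧ ¬S) ∧ ¬(¬R ∧ S))) ∧ P)   (De Morgan)
⇔ (S ∧ ((R ∧ ¬S) ∨ (¬R ∧ S)) ∧ ¬P) ∨ ((¬S ∨ ((¬R ∨ ¬¬S) ∧ ¬(¬R ∧ S))) ∧ P)   (De Morgan)
⇔ (S ∧ ((R ∧ ¬S) ∨ (¬R ∧ S)) ∧ ¬P) ∨ ((¬S ∨ ((¬R ∨ S) ∧ ¬(¬R ∧ S))) ∧ P)   (double negation)
⇔ (S ∧ ((R ∧ ¬S) ∨ (¬R ∧ S)) ∧ ¬P) ∨ ((¬S ∨ ((¬R ∨ S) ∧ (¬¬R ∨ ¬S))) ∧ P)   (De Morgan)
⇔ (S ∧ ((R ∧ ¬S) ∨ (¬R ∧ S)) ∧ ¬P) ∨ ((¬S ∨ ((¬R ∨ S) ∧ (R ∨ ¬S))) ∧ P)   (double negation)
⇔ (S ∧ R ∧ ¬S ∧ ¬P) ∨ (S ∧ ¬R ∧ S ∧ ¬P) ∨ (¬S ∧ P) ∨ (¬R ∧ R ∧ P) ∨ (¬R ∧ ¬S ∧ P) ∨ (S ∧ R ∧ P) ∨ (S ∧ ¬S ∧ P)   (distribute ∧ over ∨)
⇔ (S ∧ ¬R ∧ ¬P) ∨ (¬S ∧ P) ∨ (S ∧ R ∧ P)   (simplify)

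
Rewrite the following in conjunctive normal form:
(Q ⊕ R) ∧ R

(Q ⊕ R) ∧ R
= (Q ∨ R) ∧ ¬(Q ∧ R) ∧ R   [expand ⊕]
= (Q ∨ R) ∧ (¬Q ∨ ¬R) ∧ R   [De Morgan]
= (¬Q ∨ ¬R) ∧ R   [simplify]

(¬Q ∨ ¬R) ∧ R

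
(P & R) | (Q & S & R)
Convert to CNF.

(P & R) | (Q & S & R)
⇔ (P | Q) & (P | S) & (P | R) & (R | Q) & (R | S) & (R | R)   [distribute | over &]
⇔ (P | Q) & (P | S) & R   [simplify]

(P | Q) & (P | S) & R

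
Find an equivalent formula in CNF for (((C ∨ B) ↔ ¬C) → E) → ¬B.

(¬C ∨ ¬B) ∧ (¬E ∨ ¬B)

(((C ∨ B) ↔ ¬C) → E) → ¬B
⇔ ¬(((C ∨ B) ↔ ¬C) → E) ∨ ¬B   [eliminate →]
⇔ ¬(¬((C ∨ B) ↔ ¬C) ∨ E) ∨ ¬B   [eliminate →]
⇔ ¬(¬(((C ∨ B) → ¬C) ∧ (¬C → (C ∨ B))) ∨ E) ∨ ¬B   [eliminate ↔]
⇔ ¬(¬((¬(C ∨ B) ∨ ¬C) ∧ (¬C → (C ∨ B))) ∨ E) ∨ ¬B   [eliminate →]
⇔ ¬(¬((¬(C ∨ B) ∨ ¬C) ∧ (¬¬C ∨ C ∨ B)) ∨ E) ∨ ¬B   [eliminate →]
⇔ (¬¬((¬(C ∨ B) ∨ ¬C) ∧ (¬¬C ∨ C ∨ B)) ∧ ¬E) ∨ ¬B   [De Morgan]
⇔ ((¬(C ∨ B) ∨ ¬C) ∧ (¬¬C ∨ C ∨ B) ∧ ¬E) ∨ ¬B   [double negation]
⇔ (((¬C ∧ ¬B) ∨ ¬C) ∧ (¬¬C ∨ C ∨ B) ∧ ¬E) ∨ ¬B   [De Morgan]
⇔ (((¬C ∧ ¬B) ∨ ¬C) ∧ (C ∨ C ∨ B) ∧ ¬E) ∨ ¬B   [double negation]
⇔ (¬C ∨ ¬C ∨ ¬B) ∧ (¬B ∨ ¬C ∨ ¬B) ∧ (C ∨ C ∨ B ∨ ¬B) ∧ (¬E ∨ ¬B)   [distribute ∨ over ∧]
⇔ (¬C ∨ ¬B) ∧ (¬E ∨ ¬B)   [simplify]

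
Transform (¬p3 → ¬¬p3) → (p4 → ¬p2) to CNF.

(¬p3 → ¬¬p3) → (p4 → ¬p2)
≡ ¬(¬p3 → ¬¬p3) ∨ (p4 → ¬p2)   (eliminate →)
≡ ¬(¬¬p3 ∨ ¬¬p3) ∨ (p4 → ¬p2)   (eliminate →)
≡ ¬(¬¬p3 ∨ ¬¬p3) ∨ ¬p4 ∨ ¬p2   (eliminate →)
≡ (¬¬¬p3 ∧ ¬¬¬p3) ∨ ¬p4 ∨ ¬p2   (De Morgan)
≡ (¬p3 ∧ ¬¬¬p3) ∨ ¬p4 ∨ ¬p2   (double negation)
≡ (¬p3 ∧ ¬p3) ∨ ¬p4 ∨ ¬p2   (double negation)
≡ (¬p3 ∨ ¬p4 ∨ ¬p2) ∧ (¬p3 ∨ ¬p4 ∨ ¬p2)   (distribute ∨ over ∧)
≡ ¬p3 ∨ ¬p4 ∨ ¬p2   (simplify)

¬p3 ∨ ¬p4 ∨ ¬p2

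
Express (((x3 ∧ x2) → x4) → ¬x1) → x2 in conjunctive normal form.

x1 ∨ x2

(((x3 ∧ x2) → x4) → ¬x1) → x2
≡ ¬(((x3 ∧ x2) → x4) → ¬x1) ∨ x2
≡ ¬(¬((x3 ∧ x2) → x4) ∨ ¬x1) ∨ x2
≡ ¬(¬(¬(x3 ∧ x2) ∨ x4) ∨ ¬x1) ∨ x2
≡ (¬¬(¬(x3 ∧ x2) ∨ x4) ∧ ¬¬x1) ∨ x2
≡ ((¬(x3 ∧ x2) ∨ x4) ∧ ¬¬x1) ∨ x2
≡ ((¬x3 ∨ ¬x2 ∨ x4) ∧ ¬¬x1) ∨ x2
≡ ((¬x3 ∨ ¬x2 ∨ x4) ∧ x1) ∨ x2
≡ (¬x3 ∨ ¬x2 ∨ x4 ∨ x2) ∧ (x1 ∨ x2)
≡ x1 ∨ x2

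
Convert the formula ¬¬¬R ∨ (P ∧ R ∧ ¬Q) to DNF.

¬R ∨ (P ∧ R ∧ ¬Q)

¬¬¬R ∨ (P ∧ R ∧ ¬Q)
= ¬R ∨ (P ∧ R ∧ ¬Q)   (double negation)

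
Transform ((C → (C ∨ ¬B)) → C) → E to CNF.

((C → (C ∨ ¬B)) → C) → E
≡ ¬((C → (C ∨ ¬B)) → C) ∨ E   [eliminate →]
≡ ¬(¬(C → (C ∨ ¬B)) ∨ C) ∨ E   [eliminate →]
≡ ¬(¬(¬C ∨ C ∨ ¬B) ∨ C) ∨ E   [eliminate →]
≡ (¬¬(¬C ∨ C ∨ ¬B) ∧ ¬C) ∨ E   [De Morgan]
≡ ((¬C ∨ C ∨ ¬B) ∧ ¬C) ∨ E   [double negation]
≡ (¬C ∨ C ∨ ¬B ∨ E) ∧ (¬C ∨ E)   [distribute ∨ over ∧]
≡ ¬C ∨ E   [simplify]

¬C ∨ E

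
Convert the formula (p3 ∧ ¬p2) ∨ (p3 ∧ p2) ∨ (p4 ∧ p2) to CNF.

(p3 ∨ p4) ∧ (p3 ∨ p2)

(p3 ∧ ¬p2) ∨ (p3 ∧ p2) ∨ (p4 ∧ p2)
= (p3 ∨ p3 ∨ p4) ∧ (p3 ∨ p3 ∨ p2) ∧ (p3 ∨ p2 ∨ p4) ∧ (p3 ∨ p2 ∨ p2) ∧ (¬p2 ∨ p3 ∨ p4) ∧ (¬p2 ∨ p3 ∨ p2) ∧ (¬p2 ∨ p2 ∨ p4) ∧ (¬p2 ∨ p2 ∨ p2)   — distribute ∨ over ∧
= (p3 ∨ p4) ∧ (p3 ∨ p2)   — simplify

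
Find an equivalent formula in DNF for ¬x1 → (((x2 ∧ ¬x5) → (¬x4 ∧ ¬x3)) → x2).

x1 ∨ x2

¬x1 → (((x2 ∧ ¬x5) → (¬x4 ∧ ¬x3)) → x2)
≡ ¬¬x1 ∨ (((x2 ∧ ¬x5) → (¬x4 ∧ ¬x3)) → x2)   (eliminate →)
≡ ¬¬x1 ∨ ¬((x2 ∧ ¬x5) → (¬x4 ∧ ¬x3)) ∨ x2   (eliminate →)
≡ ¬¬x1 ∨ ¬(¬(x2 ∧ ¬x5) ∨ (¬x4 ∧ ¬x3)) ∨ x2   (eliminate →)
≡ x1 ∨ ¬(¬(x2 ∧ ¬x5) ∨ (¬x4 ∧ ¬x3)) ∨ x2   (double negation)
≡ x1 ∨ (¬¬(x2 ∧ ¬x5) ∧ ¬(¬x4 ∧ ¬x3)) ∨ x2   (De Morgan)
≡ x1 ∨ (x2 ∧ ¬x5 ∧ ¬(¬x4 ∧ ¬x3)) ∨ x2   (double negation)
≡ x1 ∨ (x2 ∧ ¬x5 ∧ (¬¬x4 ∨ ¬¬x3)) ∨ x2   (De Morgan)
≡ x1 ∨ (x2 ∧ ¬x5 ∧ (x4 ∨ ¬¬x3)) ∨ x2   (double negation)
≡ x1 ∨ (x2 ∧ ¬x5 ∧ (x4 ∨ x3)) ∨ x2   (double negation)
≡ x1 ∨ (x2 ∧ ¬x5 ∧ x4) ∨ (x2 ∧ ¬x5 ∧ x3) ∨ x2   (distribute ∧ over ∨)
≡ x1 ∨ x2   (simplify)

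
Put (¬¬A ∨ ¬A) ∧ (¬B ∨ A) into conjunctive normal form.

(¬¬A ∨ ¬A) ∧ (¬B ∨ A)
= (A ∨ ¬A) ∧ (¬B ∨ A)   [double negation]
= ¬B ∨ A   [simplify]

¬B ∨ A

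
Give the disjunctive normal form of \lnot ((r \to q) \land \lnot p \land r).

(r \land \lnot q) \lor p \lor \lnot r

\lnot ((r \to q) \land \lnot p \land r)
⇔ \lnot ((\lnot r \lor q) \land \lnot p \land r)   [eliminate \to]
⇔ \lnot (\lnot r \lor q) \lor \lnot \lnot p \lor \lnot r   [De Morgan]
⇔ (\lnot \lnot r \land \lnot q) \lor \lnot \lnot p \lor \lnot r   [De Morgan]
⇔ (r \land \lnot q) \lor \lnot \lnot p \lor \lnot r   [double negation]
⇔ (r \land \lnot q) \lor p \lor \lnot r   [double negation]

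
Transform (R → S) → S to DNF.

(R → S) → S
⇔ ¬(R → S) ∨ S   [eliminate →]
⇔ ¬(¬R ∨ S) ∨ S   [eliminate →]
⇔ (¬¬R ∧ ¬S) ∨ S   [De Morgan]
⇔ (R ∧ ¬S) ∨ S   [double negation]

(R ∧ ¬S) ∨ S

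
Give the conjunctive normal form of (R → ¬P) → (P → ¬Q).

R ∨ ¬P ∨ ¬Q

(R → ¬P) → (P → ¬Q)
≡ ¬(R → ¬P) ∨ (P → ¬Q)   (eliminate →)
≡ ¬(¬R ∨ ¬P) ∨ (P → ¬Q)   (eliminate →)
≡ ¬(¬R ∨ ¬P) ∨ ¬P ∨ ¬Q   (eliminate →)
≡ (¬¬R ∧ ¬¬P) ∨ ¬P ∨ ¬Q   (De Morgan)
≡ (R ∧ ¬¬P) ∨ ¬P ∨ ¬Q   (double negation)
≡ (R ∧ P) ∨ ¬P ∨ ¬Q   (double negation)
≡ (R ∨ ¬P ∨ ¬Q) ∧ (P ∨ ¬P ∨ ¬Q)   (distribute ∨ over ∧)
≡ R ∨ ¬P ∨ ¬Q   (simplify)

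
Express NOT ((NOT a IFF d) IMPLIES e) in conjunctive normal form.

NOT ((NOT a IFF d) IMPLIES e)
≡ NOT (NOT (NOT a IFF d) OR e)
≡ NOT (NOT ((NOT a IMPLIES d) AND (d IMPLIES NOT a)) OR e)
≡ NOT (NOT ((NOT NOT a OR d) AND (d IMPLIES NOT a)) OR e)
≡ NOT (NOT ((NOT NOT a OR d) AND (NOT d OR NOT a)) OR e)
≡ NOT NOT ((NOT NOT a OR d) AND (NOT d OR NOT a)) AND NOT e
≡ (NOT NOT a OR d) AND (NOT d OR NOT a) AND NOT e
≡ (a OR d) AND (NOT d OR NOT a) AND NOT e

(a OR d) AND (NOT d OR NOT a) AND NOT e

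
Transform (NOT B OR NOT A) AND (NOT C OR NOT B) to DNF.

NOT B OR (NOT A AND NOT C)

(NOT B OR NOT A) AND (NOT C OR NOT B)
≡ (NOT B AND NOT C) OR (NOT B AND NOT B) OR (NOT A AND NOT C) OR (NOT A AND NOT B)   — distribute AND over OR
≡ NOT B OR (NOT A AND NOT C)   — simplify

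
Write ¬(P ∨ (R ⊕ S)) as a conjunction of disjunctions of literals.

¬P ∧ (¬R ∨ S) ∧ (¬S ∨ R)

¬(P ∨ (R ⊕ S))
≡ ¬(P ∨ ((R ∨ S) ∧ ¬(R ∧ S)))
≡ ¬P ∧ ¬((R ∨ S) ∧ ¬(R ∧ S))
≡ ¬P ∧ (¬(R ∨ S) ∨ ¬¬(R ∧ S))
≡ ¬P ∧ ((¬R ∧ ¬S) ∨ ¬¬(R ∧ S))
≡ ¬P ∧ ((¬R ∧ ¬S) ∨ (R ∧ S))
≡ ¬P ∧ (¬R ∨ R) ∧ (¬R ∨ S) ∧ (¬S ∨ R) ∧ (¬S ∨ S)
≡ ¬P ∧ (¬R ∨ S) ∧ (¬S ∨ R)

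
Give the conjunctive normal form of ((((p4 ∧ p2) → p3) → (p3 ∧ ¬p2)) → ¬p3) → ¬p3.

((((p4 ∧ p2) → p3) → (p3 ∧ ¬p2)) → ¬p3) → ¬p3
= ¬((((p4 ∧ p2) → p3) → (p3 ∧ ¬p2)) → ¬p3) ∨ ¬p3   [eliminate →]
= ¬(¬(((p4 ∧ p2) → p3) → (p3 ∧ ¬p2)) ∨ ¬p3) ∨ ¬p3   [eliminate →]
= ¬(¬(¬((p4 ∧ p2) → p3) ∨ (p3 ∧ ¬p2)) ∨ ¬p3) ∨ ¬p3   [eliminate →]
= ¬(¬(¬(¬(p4 ∧ p2) ∨ p3) ∨ (p3 ∧ ¬p2)) ∨ ¬p3) ∨ ¬p3   [eliminate →]
= (¬¬(¬(¬(p4 ∧ p2) ∨ p3) ∨ (p3 ∧ ¬p2)) ∧ ¬¬p3) ∨ ¬p3   [De Morgan]
= ((¬(¬(p4 ∧ p2) ∨ p3) ∨ (p3 ∧ ¬p2)) ∧ ¬¬p3) ∨ ¬p3   [double negation]
= (((¬¬(p4 ∧ p2) ∧ ¬p3) ∨ (p3 ∧ ¬p2)) ∧ ¬¬p3) ∨ ¬p3   [De Morgan]
= (((p4 ∧ p2 ∧ ¬p3) ∨ (p3 ∧ ¬p2)) ∧ ¬¬p3) ∨ ¬p3   [double negation]
= (((p4 ∧ p2 ∧ ¬p3) ∨ (p3 ∧ ¬p2)) ∧ p3) ∨ ¬p3   [double negation]
= (p4 ∨ p3 ∨ ¬p3) ∧ (p4 ∨ ¬p2 ∨ ¬p3) ∧ (p2 ∨ p3 ∨ ¬p3) ∧ (p2 ∨ ¬p2 ∨ ¬p3) ∧ (¬p3 ∨ p3 ∨ ¬p3) ∧ (¬p3 ∨ ¬p2 ∨ ¬p3) ∧ (p3 ∨ ¬p3)   [distribute ∨ over ∧]
= ¬p3 ∨ ¬p2   [simplify]

¬p3 ∨ ¬p2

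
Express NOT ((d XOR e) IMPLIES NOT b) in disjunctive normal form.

NOT ((d XOR e) IMPLIES NOT b)
⇔ NOT (NOT (d XOR e) OR NOT b)   (eliminate IMPLIES)
⇔ NOT (NOT ((d AND NOT e) OR (NOT d AND e)) OR NOT b)   (expand XOR)
⇔ NOT NOT ((d AND NOT e) OR (NOT d AND e)) AND NOT NOT b   (De Morgan)
⇔ ((d AND NOT e) OR (NOT d AND e)) AND NOT NOT b   (double negation)
⇔ ((d AND NOT e) OR (NOT d AND e)) AND b   (double negation)
⇔ (d AND NOT e AND b) OR (NOT d AND e AND b)   (distribute AND over OR)

(d AND NOT e AND b) OR (NOT d AND e AND b)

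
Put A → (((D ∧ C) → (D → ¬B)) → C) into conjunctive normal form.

¬A ∨ C

A → (((D ∧ C) → (D → ¬B)) → C)
≡ ¬A ∨ (((D ∧ C) → (D → ¬B)) → C)   (eliminate →)
≡ ¬A ∨ ¬((D ∧ C) → (D → ¬B)) ∨ C   (eliminate →)
≡ ¬A ∨ ¬(¬(D ∧ C) ∨ (D → ¬B)) ∨ C   (eliminate →)
≡ ¬A ∨ ¬(¬(D ∧ C) ∨ ¬D ∨ ¬B) ∨ C   (eliminate →)
≡ ¬A ∨ (¬¬(D ∧ C) ∧ ¬¬D ∧ ¬¬B) ∨ C   (De Morgan)
≡ ¬A ∨ (D ∧ C ∧ ¬¬D ∧ ¬¬B) ∨ C   (double negation)
≡ ¬A ∨ (D ∧ C ∧ D ∧ ¬¬B) ∨ C   (double negation)
≡ ¬A ∨ (D ∧ C ∧ D ∧ B) ∨ C   (double negation)
≡ (¬A ∨ D ∨ C) ∧ (¬A ∨ C ∨ C) ∧ (¬A ∨ D ∨ C) ∧ (¬A ∨ B ∨ C)   (distribute ∨ over ∧)
≡ ¬A ∨ C   (simplify)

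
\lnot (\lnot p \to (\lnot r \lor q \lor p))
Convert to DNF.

\lnot p \land r \land \lnot q

\lnot (\lnot p \to (\lnot r \lor q \lor p))
≡ \lnot (\lnot \lnot p \lor \lnot r \lor q \lor p)   (eliminate \to)
≡ \lnot \lnot \lnot p \land \lnot \lnot r \land \lnot q \land \lnot p   (De Morgan)
≡ \lnot p \land \lnot \lnot r \land \lnot q \land \lnot p   (double negation)
≡ \lnot p \land r \land \lnot q \land \lnot p   (double negation)
≡ \lnot p \land r \land \lnot q   (simplify)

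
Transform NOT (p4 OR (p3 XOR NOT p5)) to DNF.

(NOT p4 AND NOT p3 AND p5) OR (NOT p4 AND NOT p5 AND p3)

NOT (p4 OR (p3 XOR NOT p5))
≡ NOT (p4 OR (p3 AND NOT NOT p5) OR (NOT p3 AND NOT p5))   [expand XOR]
≡ NOT p4 AND NOT (p3 AND NOT NOT p5) AND NOT (NOT p3 AND NOT p5)   [De Morgan]
≡ NOT p4 AND (NOT p3 OR NOT NOT NOT p5) AND NOT (NOT p3 AND NOT p5)   [De Morgan]
≡ NOT p4 AND (NOT p3 OR NOT p5) AND NOT (NOT p3 AND NOT p5)   [double negation]
≡ NOT p4 AND (NOT p3 OR NOT p5) AND (NOT NOT p3 OR NOT NOT p5)   [De Morgan]
≡ NOT p4 AND (NOT p3 OR NOT p5) AND (p3 OR NOT NOT p5)   [double negation]
≡ NOT p4 AND (NOT p3 OR NOT p5) AND (p3 OR p5)   [double negation]
≡ (NOT p4 AND NOT p3 AND p3) OR (NOT p4 AND NOT p3 AND p5) OR (NOT p4 AND NOT p5 AND p3) OR (NOT p4 AND NOT p5 AND p5)   [distribute AND over OR]
≡ (NOT p4 AND NOT p3 AND p5) OR (NOT p4 AND NOT p5 AND p3)   [simplify]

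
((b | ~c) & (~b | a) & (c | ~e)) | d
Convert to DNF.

((b | ~c) & (~b | a) & (c | ~e)) | d
= (b & ~b & c) | (b & ~b & ~e) | (b & a & c) | (b & a & ~e) | (~c & ~b & c) | (~c & ~b & ~e) | (~c & a & c) | (~c & a & ~e) | d
= (b & a & c) | (b & a & ~e) | (~c & ~b & ~e) | (~c & a & ~e) | d

(b & a & c) | (b & a & ~e) | (~c & ~b & ~e) | (~c & a & ~e) | d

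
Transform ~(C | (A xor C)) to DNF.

~(C | (A xor C))
⇔ ~(C | (A & ~C) | (~A & C))   (expand xor)
⇔ ~C & ~(A & ~C) & ~(~A & C)   (De Morgan)
⇔ ~C & (~A | ~~C) & ~(~A & C)   (De Morgan)
⇔ ~C & (~A | C) & ~(~A & C)   (double negation)
⇔ ~C & (~A | C) & (~~A | ~C)   (De Morgan)
⇔ ~C & (~A | C) & (A | ~C)   (double negation)
⇔ (~C & ~A & A) | (~C & ~A & ~C) | (~C & C & A) | (~C & C & ~C)   (distribute & over |)
⇔ ~C & ~A   (simplify)

~C & ~A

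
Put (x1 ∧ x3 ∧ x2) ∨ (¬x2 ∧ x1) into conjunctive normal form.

(x1 ∧ x3 ∧ x2) ∨ (¬x2 ∧ x1)
≡ (x1 ∨ ¬x2) ∧ (x1 ∨ x1) ∧ (x3 ∨ ¬x2) ∧ (x3 ∨ x1) ∧ (x2 ∨ ¬x2) ∧ (x2 ∨ x1)   [distribute ∨ over ∧]
≡ x1 ∧ (x3 ∨ ¬x2)   [simplify]

x1 ∧ (x3 ∨ ¬x2)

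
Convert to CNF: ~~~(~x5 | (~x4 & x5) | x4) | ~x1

(x5 | ~x1) & (x4 | ~x5 | ~x1) & (~x4 | ~x1)

~~~(~x5 | (~x4 & x5) | x4) | ~x1
⇔ ~(~x5 | (~x4 & x5) | x4) | ~x1   [double negation]
⇔ (~~x5 & ~(~x4 & x5) & ~x4) | ~x1   [De Morgan]
⇔ (x5 & ~(~x4 & x5) & ~x4) | ~x1   [double negation]
⇔ (x5 & (~~x4 | ~x5) & ~x4) | ~x1   [De Morgan]
⇔ (x5 & (x4 | ~x5) & ~x4) | ~x1   [double negation]
⇔ (x5 | ~x1) & (x4 | ~x5 | ~x1) & (~x4 | ~x1)   [distribute | over &]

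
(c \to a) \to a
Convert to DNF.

(c \to a) \to a
⇔ \lnot (c \to a) \lor a   (eliminate \to)
⇔ \lnot (\lnot c \lor a) \lor a   (eliminate \to)
⇔ (\lnot \lnot c \land \lnot a) \lor a   (De Morgan)
⇔ (c \land \lnot a) \lor a   (double negation)

(c \land \lnot a) \lor a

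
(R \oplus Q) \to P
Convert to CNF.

(\lnot R \lor Q \lor P) \land (\lnot Q \lor R \lor P)

(R \oplus Q) \to P
≡ \lnot (R \oplus Q) \lor P   [eliminate \to]
≡ \lnot ((R \lor Q) \land \lnot (R \land Q)) \lor P   [expand \oplus]
≡ \lnot (R \lor Q) \lor \lnot \lnot (R \land Q) \lor P   [De Morgan]
≡ (\lnot R \land \lnot Q) \lor \lnot \lnot (R \land Q) \lor P   [De Morgan]
≡ (\lnot R \land \lnot Q) \lor (R \land Q) \lor P   [double negation]
≡ (\lnot R \lor R \lor P) \land (\lnot R \lor Q \lor P) \land (\lnot Q \lor R \lor P) \land (\lnot Q \lor Q \lor P)   [distribute \lor over \land]
≡ (\lnot R \lor Q \lor P) \land (\lnot Q \lor R \lor P)   [simplify]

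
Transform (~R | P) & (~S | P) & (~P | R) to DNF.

(~R & ~S & ~P) | (P & R)

(~R | P) & (~S | P) & (~P | R)
= (~R & ~S & ~P) | (~R & ~S & R) | (~R & P & ~P) | (~R & P & R) | (P & ~S & ~P) | (P & ~S & R) | (P & P & ~P) | (P & P & R)   [distribute & over |]
= (~R & ~S & ~P) | (P & R)   [simplify]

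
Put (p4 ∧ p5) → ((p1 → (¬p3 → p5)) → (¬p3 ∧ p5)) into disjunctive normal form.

(p4 ∧ p5) → ((p1 → (¬p3 → p5)) → (¬p3 ∧ p5))
≡ ¬(p4 ∧ p5) ∨ ((p1 → (¬p3 → p5)) → (¬p3 ∧ p5))   — eliminate →
≡ ¬(p4 ∧ p5) ∨ ¬(p1 → (¬p3 → p5)) ∨ (¬p3 ∧ p5)   — eliminate →
≡ ¬(p4 ∧ p5) ∨ ¬(¬p1 ∨ (¬p3 → p5)) ∨ (¬p3 ∧ p5)   — eliminate →
≡ ¬(p4 ∧ p5) ∨ ¬(¬p1 ∨ ¬¬p3 ∨ p5) ∨ (¬p3 ∧ p5)   — eliminate →
≡ ¬p4 ∨ ¬p5 ∨ ¬(¬p1 ∨ ¬¬p3 ∨ p5) ∨ (¬p3 ∧ p5)   — De Morgan
≡ ¬p4 ∨ ¬p5 ∨ (¬¬p1 ∧ ¬¬¬p3 ∧ ¬p5) ∨ (¬p3 ∧ p5)   — De Morgan
≡ ¬p4 ∨ ¬p5 ∨ (p1 ∧ ¬¬¬p3 ∧ ¬p5) ∨ (¬p3 ∧ p5)   — double negation
≡ ¬p4 ∨ ¬p5 ∨ (p1 ∧ ¬p3 ∧ ¬p5) ∨ (¬p3 ∧ p5)   — double negation
≡ ¬p4 ∨ ¬p5 ∨ (¬p3 ∧ p5)   — simplify

¬p4 ∨ ¬p5 ∨ (¬p3 ∧ p5)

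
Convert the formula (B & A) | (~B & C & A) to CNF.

(B & A) | (~B & C & A)
≡ (B | ~B) & (B | C) & (B | A) & (A | ~B) & (A | C) & (A | A)   (distribute | over &)
≡ (B | C) & A   (simplify)

(B | C) & A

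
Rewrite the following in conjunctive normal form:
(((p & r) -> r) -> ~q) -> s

q | s

(((p & r) -> r) -> ~q) -> s
= ~(((p & r) -> r) -> ~q) | s   [eliminate ->]
= ~(~((p & r) -> r) | ~q) | s   [eliminate ->]
= ~(~(~(p & r) | r) | ~q) | s   [eliminate ->]
= (~~(~(p & r) | r) & ~~q) | s   [De Morgan]
= ((~(p & r) | r) & ~~q) | s   [double negation]
= ((~p | ~r | r) & ~~q) | s   [De Morgan]
= ((~p | ~r | r) & q) | s   [double negation]
= (~p | ~r | r | s) & (q | s)   [distribute | over &]
= q | s   [simplify]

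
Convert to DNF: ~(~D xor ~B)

~(~D xor ~B)
≡ ~((~D & ~~B) | (~~D & ~B))
≡ ~(~D & ~~B) & ~(~~D & ~B)
≡ (~~D | ~~~B) & ~(~~D & ~B)
≡ (D | ~~~B) & ~(~~D & ~B)
≡ (D | ~B) & ~(~~D & ~B)
≡ (D | ~B) & (~~~D | ~~B)
≡ (D | ~B) & (~D | ~~B)
≡ (D | ~B) & (~D | B)
≡ (D & ~D) | (D & B) | (~B & ~D) | (~B & B)
≡ (D & B) | (~B & ~D)

(D & B) | (~B & ~D)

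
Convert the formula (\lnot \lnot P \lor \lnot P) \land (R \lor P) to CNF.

(\lnot \lnot P \lor \lnot P) \land (R \lor P)
= (P \lor \lnot P) \land (R \lor P)   [double negation]
= R \lor P   [simplify]

R \lor P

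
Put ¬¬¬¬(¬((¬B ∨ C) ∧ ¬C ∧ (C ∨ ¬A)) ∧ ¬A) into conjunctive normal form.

(B ∨ C ∨ A) ∧ ¬A

¬¬¬¬(¬((¬B ∨ C) ∧ ¬C ∧ (C ∨ ¬A)) ∧ ¬A)
= ¬¬(¬((¬B ∨ C) ∧ ¬C ∧ (C ∨ ¬A)) ∧ ¬A)   — double negation
= ¬((¬B ∨ C) ∧ ¬C ∧ (C ∨ ¬A)) ∧ ¬A   — double negation
= (¬(¬B ∨ C) ∨ ¬¬C ∨ ¬(C ∨ ¬A)) ∧ ¬A   — De Morgan
= ((¬¬B ∧ ¬C) ∨ ¬¬C ∨ ¬(C ∨ ¬A)) ∧ ¬A   — De Morgan
= ((B ∧ ¬C) ∨ ¬¬C ∨ ¬(C ∨ ¬A)) ∧ ¬A   — double negation
= ((B ∧ ¬C) ∨ C ∨ ¬(C ∨ ¬A)) ∧ ¬A   — double negation
= ((B ∧ ¬C) ∨ C ∨ (¬C ∧ ¬¬A)) ∧ ¬A   — De Morgan
= ((B ∧ ¬C) ∨ C ∨ (¬C ∧ A)) ∧ ¬A   — double negation
= (B ∨ C ∨ ¬C) ∧ (B ∨ C ∨ A) ∧ (¬C ∨ C ∨ ¬C) ∧ (¬C ∨ C ∨ A) ∧ ¬A   — distribute ∨ over ∧
= (B ∨ C ∨ A) ∧ ¬A   — simplify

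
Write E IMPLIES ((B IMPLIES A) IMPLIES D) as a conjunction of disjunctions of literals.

(NOT E OR B OR D) AND (NOT E OR NOT A OR D)

E IMPLIES ((B IMPLIES A) IMPLIES D)
≡ NOT E OR ((B IMPLIES A) IMPLIES D)   [eliminate IMPLIES]
≡ NOT E OR NOT (B IMPLIES A) OR D   [eliminate IMPLIES]
≡ NOT E OR NOT (NOT B OR A) OR D   [eliminate IMPLIES]
≡ NOT E OR (NOT NOT B AND NOT A) OR D   [De Morgan]
≡ NOT E OR (B AND NOT A) OR D   [double negation]
≡ (NOT E OR B OR D) AND (NOT E OR NOT A OR D)   [distribute OR over AND]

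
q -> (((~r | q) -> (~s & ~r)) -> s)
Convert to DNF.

q -> (((~r | q) -> (~s & ~r)) -> s)
≡ ~q | (((~r | q) -> (~s & ~r)) -> s)
≡ ~q | ~((~r | q) -> (~s & ~r)) | s
≡ ~q | ~(~(~r | q) | (~s & ~r)) | s
≡ ~q | (~~(~r | q) & ~(~s & ~r)) | s
≡ ~q | ((~r | q) & ~(~s & ~r)) | s
≡ ~q | ((~r | q) & (~~s | ~~r)) | s
≡ ~q | ((~r | q) & (s | ~~r)) | s
≡ ~q | ((~r | q) & (s | r)) | s
≡ ~q | (~r & s) | (~r & r) | (q & s) | (q & r) | s
≡ ~q | (q & r) | s

~q | (q & r) | s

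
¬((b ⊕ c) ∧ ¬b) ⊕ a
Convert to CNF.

(¬c ∨ b ∨ a) ∧ (b ∨ c ∨ ¬a) ∧ (¬b ∨ ¬a)

¬((b ⊕ c) ∧ ¬b) ⊕ a
⇔ (¬((b ⊕ c) ∧ ¬b) ∨ a) ∧ ¬(¬((b ⊕ c) ∧ ¬b) ∧ a)   [expand ⊕]
⇔ (¬((b ∨ c) ∧ ¬(b ∧ c) ∧ ¬b) ∨ a) ∧ ¬(¬((b ⊕ c) ∧ ¬b) ∧ a)   [expand ⊕]
⇔ (¬((b ∨ c) ∧ ¬(b ∧ c) ∧ ¬b) ∨ a) ∧ ¬(¬((b ∨ c) ∧ ¬(b ∧ c) ∧ ¬b) ∧ a)   [expand ⊕]
⇔ (¬(b ∨ c) ∨ ¬¬(b ∧ c) ∨ ¬¬b ∨ a) ∧ ¬(¬((b ∨ c) ∧ ¬(b ∧ c) ∧ ¬b) ∧ a)   [De Morgan]
⇔ ((¬b ∧ ¬c) ∨ ¬¬(b ∧ c) ∨ ¬¬b ∨ a) ∧ ¬(¬((b ∨ c) ∧ ¬(b ∧ c) ∧ ¬b) ∧ a)   [De Morgan]
⇔ ((¬b ∧ ¬c) ∨ (b ∧ c) ∨ ¬¬b ∨ a) ∧ ¬(¬((b ∨ c) ∧ ¬(b ∧ c) ∧ ¬b) ∧ a)   [double negation]
⇔ ((¬b ∧ ¬c) ∨ (b ∧ c) ∨ b ∨ a) ∧ ¬(¬((b ∨ c) ∧ ¬(b ∧ c) ∧ ¬b) ∧ a)   [double negation]
⇔ ((¬b ∧ ¬c) ∨ (b ∧ c) ∨ b ∨ a) ∧ (¬¬((b ∨ c) ∧ ¬(b ∧ c) ∧ ¬b) ∨ ¬a)   [De Morgan]
⇔ ((¬b ∧ ¬c) ∨ (b ∧ c) ∨ b ∨ a) ∧ (((b ∨ c) ∧ ¬(b ∧ c) ∧ ¬b) ∨ ¬a)   [double negation]
⇔ ((¬b ∧ ¬c) ∨ (b ∧ c) ∨ b ∨ a) ∧ (((b ∨ c) ∧ (¬b ∨ ¬c) ∧ ¬b) ∨ ¬a)   [De Morgan]
⇔ (¬b ∨ b ∨ b ∨ a) ∧ (¬b ∨ c ∨ b ∨ a) ∧ (¬c ∨ b ∨ b ∨ a) ∧ (¬c ∨ c ∨ b ∨ a) ∧ (b ∨ c ∨ ¬a) ∧ (¬b ∨ ¬c ∨ ¬a) ∧ (¬b ∨ ¬a)   [distribute ∨ over ∧]
⇔ (¬c ∨ b ∨ a) ∧ (b ∨ c ∨ ¬a) ∧ (¬b ∨ ¬a)   [simplify]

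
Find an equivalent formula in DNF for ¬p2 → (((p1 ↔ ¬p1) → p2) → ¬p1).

p2 ∨ ¬p1

¬p2 → (((p1 ↔ ¬p1) → p2) → ¬p1)
= ¬¬p2 ∨ (((p1 ↔ ¬p1) → p2) → ¬p1)   [eliminate →]
= ¬¬p2 ∨ ¬((p1 ↔ ¬p1) → p2) ∨ ¬p1   [eliminate →]
= ¬¬p2 ∨ ¬(¬(p1 ↔ ¬p1) ∨ p2) ∨ ¬p1   [eliminate →]
= ¬¬p2 ∨ ¬(¬((p1 → ¬p1) ∧ (¬p1 → p1)) ∨ p2) ∨ ¬p1   [eliminate ↔]
= ¬¬p2 ∨ ¬(¬((¬p1 ∨ ¬p1) ∧ (¬p1 → p1)) ∨ p2) ∨ ¬p1   [eliminate →]
= ¬¬p2 ∨ ¬(¬((¬p1 ∨ ¬p1) ∧ (¬¬p1 ∨ p1)) ∨ p2) ∨ ¬p1   [eliminate →]
= p2 ∨ ¬(¬((¬p1 ∨ ¬p1) ∧ (¬¬p1 ∨ p1)) ∨ p2) ∨ ¬p1   [double negation]
= p2 ∨ (¬¬((¬p1 ∨ ¬p1) ∧ (¬¬p1 ∨ p1)) ∧ ¬p2) ∨ ¬p1   [De Morgan]
= p2 ∨ ((¬p1 ∨ ¬p1) ∧ (¬¬p1 ∨ p1) ∧ ¬p2) ∨ ¬p1   [double negation]
= p2 ∨ ((¬p1 ∨ ¬p1) ∧ (p1 ∨ p1) ∧ ¬p2) ∨ ¬p1   [double negation]
= p2 ∨ (¬p1 ∧ p1 ∧ ¬p2) ∨ (¬p1 ∧ p1 ∧ ¬p2) ∨ (¬p1 ∧ p1 ∧ ¬p2) ∨ (¬p1 ∧ p1 ∧ ¬p2) ∨ ¬p1   [distribute ∧ over ∨]
= p2 ∨ ¬p1   [simplify]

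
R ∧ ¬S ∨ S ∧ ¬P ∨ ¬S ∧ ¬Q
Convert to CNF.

R ∧ ¬S ∨ S ∧ ¬P ∨ ¬S ∧ ¬Q
⇔ (R ∨ S ∨ ¬S) ∧ (R ∨ S ∨ ¬Q) ∧ (R ∨ ¬P ∨ ¬S) ∧ (R ∨ ¬P ∨ ¬Q) ∧ (¬S ∨ S ∨ ¬S) ∧ (¬S ∨ S ∨ ¬Q) ∧ (¬S ∨ ¬P ∨ ¬S) ∧ (¬S ∨ ¬P ∨ ¬Q)   (distribute ∨ over ∧)
⇔ (R ∨ S ∨ ¬Q) ∧ (R ∨ ¬P ∨ ¬Q) ∧ (¬S ∨ ¬P)   (simplify)

(R ∨ S ∨ ¬Q) ∧ (R ∨ ¬P ∨ ¬Q) ∧ (¬S ∨ ¬P)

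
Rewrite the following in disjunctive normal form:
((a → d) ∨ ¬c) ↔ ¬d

((a → d) ∨ ¬c) ↔ ¬d
= (((a → d) ∨ ¬c) → ¬d) ∧ (¬d → ((a → d) ∨ ¬c))
= (¬((a → d) ∨ ¬c) ∨ ¬d) ∧ (¬d → ((a → d) ∨ ¬c))
= (¬(¬a ∨ d ∨ ¬c) ∨ ¬d) ∧ (¬d → ((a → d) ∨ ¬c))
= (¬(¬a ∨ d ∨ ¬c) ∨ ¬d) ∧ (¬¬d ∨ (a → d) ∨ ¬c)
= (¬(¬a ∨ d ∨ ¬c) ∨ ¬d) ∧ (¬¬d ∨ ¬a ∨ d ∨ ¬c)
= ((¬¬a ∧ ¬d ∧ ¬¬c) ∨ ¬d) ∧ (¬¬d ∨ ¬a ∨ d ∨ ¬c)
= ((a ∧ ¬d ∧ ¬¬c) ∨ ¬d) ∧ (¬¬d ∨ ¬a ∨ d ∨ ¬c)
= ((a ∧ ¬d ∧ c) ∨ ¬d) ∧ (¬¬d ∨ ¬a ∨ d ∨ ¬c)
= ((a ∧ ¬d ∧ c) ∨ ¬d) ∧ (d ∨ ¬a ∨ d ∨ ¬c)
= (a ∧ ¬d ∧ c ∧ d) ∨ (a ∧ ¬d ∧ c ∧ ¬a) ∨ (a ∧ ¬d ∧ c ∧ d) ∨ (a ∧ ¬d ∧ c ∧ ¬c) ∨ (¬d ∧ d) ∨ (¬d ∧ ¬a) ∨ (¬d ∧ d) ∨ (¬d ∧ ¬c)
= (¬d ∧ ¬a) ∨ (¬d ∧ ¬c)

(¬d ∧ ¬a) ∨ (¬d ∧ ¬c)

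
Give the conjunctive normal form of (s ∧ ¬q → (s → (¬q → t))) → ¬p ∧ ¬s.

(s ∨ ¬p) ∧ (¬q ∨ ¬p) ∧ (¬q ∨ ¬s) ∧ (¬t ∨ ¬p) ∧ (¬t ∨ ¬s)

(s ∧ ¬q → (s → (¬q → t))) → ¬p ∧ ¬s
≡ ¬(s ∧ ¬q → (s → (¬q → t))) ∨ ¬p ∧ ¬s   [eliminate →]
≡ ¬(¬(s ∧ ¬q) ∨ (s → (¬q → t))) ∨ ¬p ∧ ¬s   [eliminate →]
≡ ¬(¬(s ∧ ¬q) ∨ ¬s ∨ (¬q → t)) ∨ ¬p ∧ ¬s   [eliminate →]
≡ ¬(¬(s ∧ ¬q) ∨ ¬s ∨ ¬¬q ∨ t) ∨ ¬p ∧ ¬s   [eliminate →]
≡ ¬¬(s ∧ ¬q) ∧ ¬¬s ∧ ¬¬¬q ∧ ¬t ∨ ¬p ∧ ¬s   [De Morgan]
≡ s ∧ ¬q ∧ ¬¬s ∧ ¬¬¬q ∧ ¬t ∨ ¬p ∧ ¬s   [double negation]
≡ s ∧ ¬q ∧ s ∧ ¬¬¬q ∧ ¬t ∨ ¬p ∧ ¬s   [double negation]
≡ s ∧ ¬q ∧ s ∧ ¬q ∧ ¬t ∨ ¬p ∧ ¬s   [double negation]
≡ (s ∨ ¬p) ∧ (s ∨ ¬s) ∧ (¬q ∨ ¬p) ∧ (¬q ∨ ¬s) ∧ (s ∨ ¬p) ∧ (s ∨ ¬s) ∧ (¬q ∨ ¬p) ∧ (¬q ∨ ¬s) ∧ (¬t ∨ ¬p) ∧ (¬t ∨ ¬s)   [distribute ∨ over ∧]
≡ (s ∨ ¬p) ∧ (¬q ∨ ¬p) ∧ (¬q ∨ ¬s) ∧ (¬t ∨ ¬p) ∧ (¬t ∨ ¬s)   [simplify]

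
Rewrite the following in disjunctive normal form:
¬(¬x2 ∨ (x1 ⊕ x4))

¬(¬x2 ∨ (x1 ⊕ x4))
⇔ ¬(¬x2 ∨ (x1 ∧ ¬x4) ∨ (¬x1 ∧ x4))
⇔ ¬¬x2 ∧ ¬(x1 ∧ ¬x4) ∧ ¬(¬x1 ∧ x4)
⇔ x2 ∧ ¬(x1 ∧ ¬x4) ∧ ¬(¬x1 ∧ x4)
⇔ x2 ∧ (¬x1 ∨ ¬¬x4) ∧ ¬(¬x1 ∧ x4)
⇔ x2 ∧ (¬x1 ∨ x4) ∧ ¬(¬x1 ∧ x4)
⇔ x2 ∧ (¬x1 ∨ x4) ∧ (¬¬x1 ∨ ¬x4)
⇔ x2 ∧ (¬x1 ∨ x4) ∧ (x1 ∨ ¬x4)
⇔ (x2 ∧ ¬x1 ∧ x1) ∨ (x2 ∧ ¬x1 ∧ ¬x4) ∨ (x2 ∧ x4 ∧ x1) ∨ (x2 ∧ x4 ∧ ¬x4)
⇔ (x2 ∧ ¬x1 ∧ ¬x4) ∨ (x2 ∧ x4 ∧ x1)

(x2 ∧ ¬x1 ∧ ¬x4) ∨ (x2 ∧ x4 ∧ x1)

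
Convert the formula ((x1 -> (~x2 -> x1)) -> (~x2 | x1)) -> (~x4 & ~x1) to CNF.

(x2 | ~x4) & ~x1

((x1 -> (~x2 -> x1)) -> (~x2 | x1)) -> (~x4 & ~x1)
≡ ~((x1 -> (~x2 -> x1)) -> (~x2 | x1)) | (~x4 & ~x1)   [eliminate ->]
≡ ~(~(x1 -> (~x2 -> x1)) | ~x2 | x1) | (~x4 & ~x1)   [eliminate ->]
≡ ~(~(~x1 | (~x2 -> x1)) | ~x2 | x1) | (~x4 & ~x1)   [eliminate ->]
≡ ~(~(~x1 | ~~x2 | x1) | ~x2 | x1) | (~x4 & ~x1)   [eliminate ->]
≡ (~~(~x1 | ~~x2 | x1) & ~~x2 & ~x1) | (~x4 & ~x1)   [De Morgan]
≡ ((~x1 | ~~x2 | x1) & ~~x2 & ~x1) | (~x4 & ~x1)   [double negation]
≡ ((~x1 | x2 | x1) & ~~x2 & ~x1) | (~x4 & ~x1)   [double negation]
≡ ((~x1 | x2 | x1) & x2 & ~x1) | (~x4 & ~x1)   [double negation]
≡ (~x1 | x2 | x1 | ~x4) & (~x1 | x2 | x1 | ~x1) & (x2 | ~x4) & (x2 | ~x1) & (~x1 | ~x4) & (~x1 | ~x1)   [distribute | over &]
≡ (x2 | ~x4) & ~x1   [simplify]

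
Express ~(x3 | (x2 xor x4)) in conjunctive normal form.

~(x3 | (x2 xor x4))
≡ ~(x3 | ((x2 | x4) & ~(x2 & x4)))   [expand xor]
≡ ~x3 & ~((x2 | x4) & ~(x2 & x4))   [De Morgan]
≡ ~x3 & (~(x2 | x4) | ~~(x2 & x4))   [De Morgan]
≡ ~x3 & ((~x2 & ~x4) | ~~(x2 & x4))   [De Morgan]
≡ ~x3 & ((~x2 & ~x4) | (x2 & x4))   [double negation]
≡ ~x3 & (~x2 | x2) & (~x2 | x4) & (~x4 | x2) & (~x4 | x4)   [distribute | over &]
≡ ~x3 & (~x2 | x4) & (~x4 | x2)   [simplify]

~x3 & (~x2 | x4) & (~x4 | x2)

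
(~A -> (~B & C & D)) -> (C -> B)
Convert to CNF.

(~A -> (~B & C & D)) -> (C -> B)
= ~(~A -> (~B & C & D)) | (C -> B)   [eliminate ->]
= ~(~~A | (~B & C & D)) | (C -> B)   [eliminate ->]
= ~(~~A | (~B & C & D)) | ~C | B   [eliminate ->]
= (~~~A & ~(~B & C & D)) | ~C | B   [De Morgan]
= (~A & ~(~B & C & D)) | ~C | B   [double negation]
= (~A & (~~B | ~C | ~D)) | ~C | B   [De Morgan]
= (~A & (B | ~C | ~D)) | ~C | B   [double negation]
= (~A | ~C | B) & (B | ~C | ~D | ~C | B)   [distribute | over &]
= (~A | ~C | B) & (B | ~C | ~D)   [simplify]

(~A | ~C | B) & (B | ~C | ~D)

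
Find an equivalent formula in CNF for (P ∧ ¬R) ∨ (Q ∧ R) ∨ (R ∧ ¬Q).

P ∨ R

(P ∧ ¬R) ∨ (Q ∧ R) ∨ (R ∧ ¬Q)
⇔ (P ∨ Q ∨ R) ∧ (P ∨ Q ∨ ¬Q) ∧ (P ∨ R ∨ R) ∧ (P ∨ R ∨ ¬Q) ∧ (¬R ∨ Q ∨ R) ∧ (¬R ∨ Q ∨ ¬Q) ∧ (¬R ∨ R ∨ R) ∧ (¬R ∨ R ∨ ¬Q)   — distribute ∨ over ∧
⇔ P ∨ R   — simplify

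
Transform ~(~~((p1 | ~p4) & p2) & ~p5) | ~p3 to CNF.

(~p1 | ~p2 | p5 | ~p3) & (p4 | ~p2 | p5 | ~p3)

~(~~((p1 | ~p4) & p2) & ~p5) | ~p3
= ~~~((p1 | ~p4) & p2) | ~~p5 | ~p3   [De Morgan]
= ~((p1 | ~p4) & p2) | ~~p5 | ~p3   [double negation]
= ~(p1 | ~p4) | ~p2 | ~~p5 | ~p3   [De Morgan]
= (~p1 & ~~p4) | ~p2 | ~~p5 | ~p3   [De Morgan]
= (~p1 & p4) | ~p2 | ~~p5 | ~p3   [double negation]
= (~p1 & p4) | ~p2 | p5 | ~p3   [double negation]
= (~p1 | ~p2 | p5 | ~p3) & (p4 | ~p2 | p5 | ~p3)   [distribute | over &]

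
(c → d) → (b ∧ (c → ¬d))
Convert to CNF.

(c → d) → (b ∧ (c → ¬d))
= ¬(c → d) ∨ (b ∧ (c → ¬d))   (eliminate →)
= ¬(¬c ∨ d) ∨ (b ∧ (c → ¬d))   (eliminate →)
= ¬(¬c ∨ d) ∨ (b ∧ (¬c ∨ ¬d))   (eliminate →)
= (¬¬c ∧ ¬d) ∨ (b ∧ (¬c ∨ ¬d))   (De Morgan)
= (c ∧ ¬d) ∨ (b ∧ (¬c ∨ ¬d))   (double negation)
= (c ∨ b) ∧ (c ∨ ¬c ∨ ¬d) ∧ (¬d ∨ b) ∧ (¬d ∨ ¬c ∨ ¬d)   (distribute ∨ over ∧)
= (c ∨ b) ∧ (¬d ∨ b) ∧ (¬d ∨ ¬c)   (simplify)

(c ∨ b) ∧ (¬d ∨ b) ∧ (¬d ∨ ¬c)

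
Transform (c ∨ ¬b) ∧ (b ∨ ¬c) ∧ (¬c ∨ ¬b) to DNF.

¬b ∧ ¬c

(c ∨ ¬b) ∧ (b ∨ ¬c) ∧ (¬c ∨ ¬b)
≡ (c ∧ b ∧ ¬c) ∨ (c ∧ b ∧ ¬b) ∨ (c ∧ ¬c ∧ ¬c) ∨ (c ∧ ¬c ∧ ¬b) ∨ (¬b ∧ b ∧ ¬c) ∨ (¬b ∧ b ∧ ¬b) ∨ (¬b ∧ ¬c ∧ ¬c) ∨ (¬b ∧ ¬c ∧ ¬b)   [distribute ∧ over ∨]
≡ ¬b ∧ ¬c   [simplify]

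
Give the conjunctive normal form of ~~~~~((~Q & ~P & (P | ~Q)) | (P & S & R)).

~~~~~((~Q & ~P & (P | ~Q)) | (P & S & R))
⇔ ~~~((~Q & ~P & (P | ~Q)) | (P & S & R))   [double negation]
⇔ ~((~Q & ~P & (P | ~Q)) | (P & S & R))   [double negation]
⇔ ~(~Q & ~P & (P | ~Q)) & ~(P & S & R)   [De Morgan]
⇔ (~~Q | ~~P | ~(P | ~Q)) & ~(P & S & R)   [De Morgan]
⇔ (Q | ~~P | ~(P | ~Q)) & ~(P & S & R)   [double negation]
⇔ (Q | P | ~(P | ~Q)) & ~(P & S & R)   [double negation]
⇔ (Q | P | (~P & ~~Q)) & ~(P & S & R)   [De Morgan]
⇔ (Q | P | (~P & Q)) & ~(P & S & R)   [double negation]
⇔ (Q | P | (~P & Q)) & (~P | ~S | ~R)   [De Morgan]
⇔ (Q | P | ~P) & (Q | P | Q) & (~P | ~S | ~R)   [distribute | over &]
⇔ (Q | P) & (~P | ~S | ~R)   [simplify]

(Q | P) & (~P | ~S | ~R)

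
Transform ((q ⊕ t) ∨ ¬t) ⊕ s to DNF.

((q ⊕ t) ∨ ¬t) ⊕ s
≡ (((q ⊕ t) ∨ ¬t) ∧ ¬s) ∨ (¬((q ⊕ t) ∨ ¬t) ∧ s)   — expand ⊕
≡ (((q ∧ ¬t) ∨ (¬q ∧ t) ∨ ¬t) ∧ ¬s) ∨ (¬((q ⊕ t) ∨ ¬t) ∧ s)   — expand ⊕
≡ (((q ∧ ¬t) ∨ (¬q ∧ t) ∨ ¬t) ∧ ¬s) ∨ (¬((q ∧ ¬t) ∨ (¬q ∧ t) ∨ ¬t) ∧ s)   — expand ⊕
≡ (((q ∧ ¬t) ∨ (¬q ∧ t) ∨ ¬t) ∧ ¬s) ∨ (¬(q ∧ ¬t) ∧ ¬(¬q ∧ t) ∧ ¬¬t ∧ s)   — De Morgan
≡ (((q ∧ ¬t) ∨ (¬q ∧ t) ∨ ¬t) ∧ ¬s) ∨ ((¬q ∨ ¬¬t) ∧ ¬(¬q ∧ t) ∧ ¬¬t ∧ s)   — De Morgan
≡ (((q ∧ ¬t) ∨ (¬q ∧ t) ∨ ¬t) ∧ ¬s) ∨ ((¬q ∨ t) ∧ ¬(¬q ∧ t) ∧ ¬¬t ∧ s)   — double negation
≡ (((q ∧ ¬t) ∨ (¬q ∧ t) ∨ ¬t) ∧ ¬s) ∨ ((¬q ∨ t) ∧ (¬¬q ∨ ¬t) ∧ ¬¬t ∧ s)   — De Morgan
≡ (((q ∧ ¬t) ∨ (¬q ∧ t) ∨ ¬t) ∧ ¬s) ∨ ((¬q ∨ t) ∧ (q ∨ ¬t) ∧ ¬¬t ∧ s)   — double negation
≡ (((q ∧ ¬t) ∨ (¬q ∧ t) ∨ ¬t) ∧ ¬s) ∨ ((¬q ∨ t) ∧ (q ∨ ¬t) ∧ t ∧ s)   — double negation
≡ (q ∧ ¬t ∧ ¬s) ∨ (¬q ∧ t ∧ ¬s) ∨ (¬t ∧ ¬s) ∨ (¬q ∧ q ∧ t ∧ s) ∨ (¬q ∧ ¬t ∧ t ∧ s) ∨ (t ∧ q ∧ t ∧ s) ∨ (t ∧ ¬t ∧ t ∧ s)   — distribute ∧ over ∨
≡ (¬q ∧ t ∧ ¬s) ∨ (¬t ∧ ¬s) ∨ (t ∧ q ∧ s)   — simplify

(¬q ∧ t ∧ ¬s) ∨ (¬t ∧ ¬s) ∨ (t ∧ q ∧ s)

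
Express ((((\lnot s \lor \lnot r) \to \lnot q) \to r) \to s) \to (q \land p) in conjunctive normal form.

(q \lor r) \land (\lnot s \lor q) \land (\lnot s \lor p)

((((\lnot s \lor \lnot r) \to \lnot q) \to r) \to s) \to (q \land p)
≡ \lnot ((((\lnot s \lor \lnot r) \to \lnot q) \to r) \to s) \lor (q \land p)   — eliminate \to
≡ \lnot (\lnot (((\lnot s \lor \lnot r) \to \lnot q) \to r) \lor s) \lor (q \land p)   — eliminate \to
≡ \lnot (\lnot (\lnot ((\lnot s \lor \lnot r) \to \lnot q) \lor r) \lor s) \lor (q \land p)   — eliminate \to
≡ \lnot (\lnot (\lnot (\lnot (\lnot s \lor \lnot r) \lor \lnot q) \lor r) \lor s) \lor (q \land p)   — eliminate \to
≡ (\lnot \lnot (\lnot (\lnot (\lnot s \lor \lnot r) \lor \lnot q) \lor r) \land \lnot s) \lor (q \land p)   — De Morgan
≡ ((\lnot (\lnot (\lnot s \lor \lnot r) \lor \lnot q) \lor r) \land \lnot s) \lor (q \land p)   — double negation
≡ (((\lnot \lnot (\lnot s \lor \lnot r) \land \lnot \lnot q) \lor r) \land \lnot s) \lor (q \land p)   — De Morgan
≡ ((((\lnot s \lor \lnot r) \land \lnot \lnot q) \lor r) \land \lnot s) \lor (q \land p)   — double negation
≡ ((((\lnot s \lor \lnot r) \land q) \lor r) \land \lnot s) \lor (q \land p)   — double negation
≡ (\lnot s \lor \lnot r \lor r \lor q) \land (\lnot s \lor \lnot r \lor r \lor p) \land (q \lor r \lor q) \land (q \lor r \lor p) \land (\lnot s \lor q) \land (\lnot s \lor p)   — distribute \lor over \land
≡ (q \lor r) \land (\lnot s \lor q) \land (\lnot s \lor p)   — simplify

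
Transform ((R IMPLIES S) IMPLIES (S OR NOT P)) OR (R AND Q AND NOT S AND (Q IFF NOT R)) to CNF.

R OR S OR NOT P

((R IMPLIES S) IMPLIES (S OR NOT P)) OR (R AND Q AND NOT S AND (Q IFF NOT R))
≡ NOT (R IMPLIES S) OR S OR NOT P OR (R AND Q AND NOT S AND (Q IFF NOT R))   [eliminate IMPLIES]
≡ NOT (NOT R OR S) OR S OR NOT P OR (R AND Q AND NOT S AND (Q IFF NOT R))   [eliminate IMPLIES]
≡ NOT (NOT R OR S) OR S OR NOT P OR (R AND Q AND NOT S AND (Q IMPLIES NOT R) AND (NOT R IMPLIES Q))   [eliminate IFF]
≡ NOT (NOT R OR S) OR S OR NOT P OR (R AND Q AND NOT S AND (NOT Q OR NOT R) AND (NOT R IMPLIES Q))   [eliminate IMPLIES]
≡ NOT (NOT R OR S) OR S OR NOT P OR (R AND Q AND NOT S AND (NOT Q OR NOT R) AND (NOT NOT R OR Q))   [eliminate IMPLIES]
≡ (NOT NOT R AND NOT S) OR S OR NOT P OR (R AND Q AND NOT S AND (NOT Q OR NOT R) AND (NOT NOT R OR Q))   [De Morgan]
≡ (R AND NOT S) OR S OR NOT P OR (R AND Q AND NOT S AND (NOT Q OR NOT R) AND (NOT NOT R OR Q))   [double negation]
≡ (R AND NOT S) OR S OR NOT P OR (R AND Q AND NOT S AND (NOT Q OR NOT R) AND (R OR Q))   [double negation]
≡ (R OR S OR NOT P OR R) AND (R OR S OR NOT P OR Q) AND (R OR S OR NOT P OR NOT S) AND (R OR S OR NOT P OR NOT Q OR NOT R) AND (R OR S OR NOT P OR R OR Q) AND (NOT S OR S OR NOT P OR R) AND (NOT S OR S OR NOT P OR Q) AND (NOT S OR S OR NOT P OR NOT S) AND (NOT S OR S OR NOT P OR NOT Q OR NOT R) AND (NOT S OR S OR NOT P OR R OR Q)   [distribute OR over AND]
≡ R OR S OR NOT P   [simplify]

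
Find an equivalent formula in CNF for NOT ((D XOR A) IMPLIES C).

(D OR A) AND (NOT D OR NOT A) AND NOT C

NOT ((D XOR A) IMPLIES C)
= NOT (NOT (D XOR A) OR C)   — eliminate IMPLIES
= NOT (NOT ((D OR A) AND NOT (D AND A)) OR C)   — expand XOR
= NOT NOT ((D OR A) AND NOT (D AND A)) AND NOT C   — De Morgan
= (D OR A) AND NOT (D AND A) AND NOT C   — double negation
= (D OR A) AND (NOT D OR NOT A) AND NOT C   — De Morgan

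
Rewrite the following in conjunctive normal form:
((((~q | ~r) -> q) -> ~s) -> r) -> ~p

((((~q | ~r) -> q) -> ~s) -> r) -> ~p
⇔ ~((((~q | ~r) -> q) -> ~s) -> r) | ~p   [eliminate ->]
⇔ ~(~(((~q | ~r) -> q) -> ~s) | r) | ~p   [eliminate ->]
⇔ ~(~(~((~q | ~r) -> q) | ~s) | r) | ~p   [eliminate ->]
⇔ ~(~(~(~(~q | ~r) | q) | ~s) | r) | ~p   [eliminate ->]
⇔ (~~(~(~(~q | ~r) | q) | ~s) & ~r) | ~p   [De Morgan]
⇔ ((~(~(~q | ~r) | q) | ~s) & ~r) | ~p   [double negation]
⇔ (((~~(~q | ~r) & ~q) | ~s) & ~r) | ~p   [De Morgan]
⇔ ((((~q | ~r) & ~q) | ~s) & ~r) | ~p   [double negation]
⇔ (~q | ~r | ~s | ~p) & (~q | ~s | ~p) & (~r | ~p)   [distribute | over &]
⇔ (~q | ~s | ~p) & (~r | ~p)   [simplify]

(~q | ~s | ~p) & (~r | ~p)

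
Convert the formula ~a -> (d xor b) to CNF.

(a | d | b) & (a | ~d | ~b)

~a -> (d xor b)
≡ ~~a | (d xor b)   — eliminate ->
≡ ~~a | ((d | b) & ~(d & b))   — expand xor
≡ a | ((d | b) & ~(d & b))   — double negation
≡ a | ((d | b) & (~d | ~b))   — De Morgan
≡ (a | d | b) & (a | ~d | ~b)   — distribute | over &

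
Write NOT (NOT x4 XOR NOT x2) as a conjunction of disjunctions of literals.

NOT (NOT x4 XOR NOT x2)
⇔ NOT ((NOT x4 OR NOT x2) AND NOT (NOT x4 AND NOT x2))   [expand XOR]
⇔ NOT (NOT x4 OR NOT x2) OR NOT NOT (NOT x4 AND NOT x2)   [De Morgan]
⇔ (NOT NOT x4 AND NOT NOT x2) OR NOT NOT (NOT x4 AND NOT x2)   [De Morgan]
⇔ (x4 AND NOT NOT x2) OR NOT NOT (NOT x4 AND NOT x2)   [double negation]
⇔ (x4 AND x2) OR NOT NOT (NOT x4 AND NOT x2)   [double negation]
⇔ (x4 AND x2) OR (NOT x4 AND NOT x2)   [double negation]
⇔ (x4 OR NOT x4) AND (x4 OR NOT x2) AND (x2 OR NOT x4) AND (x2 OR NOT x2)   [distribute OR over AND]
⇔ (x4 OR NOT x2) AND (x2 OR NOT x4)   [simplify]

(x4 OR NOT x2) AND (x2 OR NOT x4)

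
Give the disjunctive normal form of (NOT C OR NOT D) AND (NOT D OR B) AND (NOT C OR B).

(NOT C OR NOT D) AND (NOT D OR B) AND (NOT C OR B)
≡ (NOT C AND NOT D AND NOT C) OR (NOT C AND NOT D AND B) OR (NOT C AND B AND NOT C) OR (NOT C AND B AND B) OR (NOT D AND NOT D AND NOT C) OR (NOT D AND NOT D AND B) OR (NOT D AND B AND NOT C) OR (NOT D AND B AND B)   — distribute AND over OR
≡ (NOT C AND NOT D) OR (NOT C AND B) OR (NOT D AND B)   — simplify

(NOT C AND NOT D) OR (NOT C AND B) OR (NOT D AND B)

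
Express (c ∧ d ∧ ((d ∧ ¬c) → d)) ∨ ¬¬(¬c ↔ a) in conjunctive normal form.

(c ∧ d ∧ ((d ∧ ¬c) → d)) ∨ ¬¬(¬c ↔ a)
≡ (c ∧ d ∧ (¬(d ∧ ¬c) ∨ d)) ∨ ¬¬(¬c ↔ a)
≡ (c ∧ d ∧ (¬(d ∧ ¬c) ∨ d)) ∨ ¬¬((¬c → a) ∧ (a → ¬c))
≡ (c ∧ d ∧ (¬(d ∧ ¬c) ∨ d)) ∨ ¬¬((¬¬c ∨ a) ∧ (a → ¬c))
≡ (c ∧ d ∧ (¬(d ∧ ¬c) ∨ d)) ∨ ¬¬((¬¬c ∨ a) ∧ (¬a ∨ ¬c))
≡ (c ∧ d ∧ (¬d ∨ ¬¬c ∨ d)) ∨ ¬¬((¬¬c ∨ a) ∧ (¬a ∨ ¬c))
≡ (c ∧ d ∧ (¬d ∨ c ∨ d)) ∨ ¬¬((¬¬c ∨ a) ∧ (¬a ∨ ¬c))
≡ (c ∧ d ∧ (¬d ∨ c ∨ d)) ∨ ((¬¬c ∨ a) ∧ (¬a ∨ ¬c))
≡ (c ∧ d ∧ (¬d ∨ c ∨ d)) ∨ ((c ∨ a) ∧ (¬a ∨ ¬c))
≡ (c ∨ c ∨ a) ∧ (c ∨ ¬a ∨ ¬c) ∧ (d ∨ c ∨ a) ∧ (d ∨ ¬a ∨ ¬c) ∧ (¬d ∨ c ∨ d ∨ c ∨ a) ∧ (¬d ∨ c ∨ d ∨ ¬a ∨ ¬c)
≡ (c ∨ a) ∧ (d ∨ ¬a ∨ ¬c)

(c ∨ a) ∧ (d ∨ ¬a ∨ ¬c)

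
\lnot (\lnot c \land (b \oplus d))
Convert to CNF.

(c \lor \lnot b \lor d) \land (c \lor \lnot d \lor b)

\lnot (\lnot c \land (b \oplus d))
≡ \lnot (\lnot c \land (b \lor d) \land \lnot (b \land d))   — expand \oplus
≡ \lnot \lnot c \lor \lnot (b \lor d) \lor \lnot \lnot (b \land d)   — De Morgan
≡ c \lor \lnot (b \lor d) \lor \lnot \lnot (b \land d)   — double negation
≡ c \lor (\lnot b \land \lnot d) \lor \lnot \lnot (b \land d)   — De Morgan
≡ c \lor (\lnot b \land \lnot d) \lor (b \land d)   — double negation
≡ (c \lor \lnot b \lor b) \land (c \lor \lnot b \lor d) \land (c \lor \lnot d \lor b) \land (c \lor \lnot d \lor d)   — distribute \lor over \land
≡ (c \lor \lnot b \lor d) \land (c \lor \lnot d \lor b)   — simplify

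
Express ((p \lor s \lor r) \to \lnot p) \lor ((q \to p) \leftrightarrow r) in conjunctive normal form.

\lnot p \lor r

((p \lor s \lor r) \to \lnot p) \lor ((q \to p) \leftrightarrow r)
≡ \lnot (p \lor s \lor r) \lor \lnot p \lor ((q \to p) \leftrightarrow r)
≡ \lnot (p \lor s \lor r) \lor \lnot p \lor (((q \to p) \to r) \land (r \to (q \to p)))
≡ \lnot (p \lor s \lor r) \lor \lnot p \lor ((\lnot (q \to p) \lor r) \land (r \to (q \to p)))
≡ \lnot (p \lor s \lor r) \lor \lnot p \lor ((\lnot (\lnot q \lor p) \lor r) \land (r \to (q \to p)))
≡ \lnot (p \lor s \lor r) \lor \lnot p \lor ((\lnot (\lnot q \lor p) \lor r) \land (\lnot r \lor (q \to p)))
≡ \lnot (p \lor s \lor r) \lor \lnot p \lor ((\lnot (\lnot q \lor p) \lor r) \land (\lnot r \lor \lnot q \lor p))
≡ (\lnot p \land \lnot s \land \lnot r) \lor \lnot p \lor ((\lnot (\lnot q \lor p) \lor r) \land (\lnot r \lor \lnot q \lor p))
≡ (\lnot p \land \lnot s \land \lnot r) \lor \lnot p \lor (((\lnot \lnot q \land \lnot p) \lor r) \land (\lnot r \lor \lnot q \lor p))
≡ (\lnot p \land \lnot s \land \lnot r) \lor \lnot p \lor (((q \land \lnot p) \lor r) \land (\lnot r \lor \lnot q \lor p))
≡ (\lnot p \lor \lnot p \lor q \lor r) \land (\lnot p \lor \lnot p \lor \lnot p \lor r) \land (\lnot p \lor \lnot p \lor \lnot r \lor \lnot q \lor p) \land (\lnot s \lor \lnot p \lor q \lor r) \land (\lnot s \lor \lnot p \lor \lnot p \lor r) \land (\lnot s \lor \lnot p \lor \lnot r \lor \lnot q \lor p) \land (\lnot r \lor \lnot p \lor q \lor r) \land (\lnot r \lor \lnot p \lor \lnot p \lor r) \land (\lnot r \lor \lnot p \lor \lnot r \lor \lnot q \lor p)
≡ \lnot p \lor r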